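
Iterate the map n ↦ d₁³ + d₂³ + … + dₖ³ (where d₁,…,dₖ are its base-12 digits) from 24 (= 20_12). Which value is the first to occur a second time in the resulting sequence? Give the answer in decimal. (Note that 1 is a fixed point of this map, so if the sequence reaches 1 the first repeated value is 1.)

24 = (2,0)_12 → 8
8 = (8)_12 → 512
512 = (3,6,8)_12 → 755
755 = (5,2,11)_12 → 1464
1464 = (10,2,0)_12 → 1008
1008 = (7,0,0)_12 → 343
343 = (2,4,7)_12 → 415
415 = (2,10,7)_12 → 1351
1351 = (9,4,7)_12 → 1136
1136 = (7,10,8)_12 → 1855
1855 = (1,0,10,7)_12 → 1344
1344 = (9,4,0)_12 → 793
793 = (5,6,1)_12 → 342
342 = (2,4,6)_12 → 288
288 = (2,0,0)_12 → 8  — 8 already appeared earlier.

8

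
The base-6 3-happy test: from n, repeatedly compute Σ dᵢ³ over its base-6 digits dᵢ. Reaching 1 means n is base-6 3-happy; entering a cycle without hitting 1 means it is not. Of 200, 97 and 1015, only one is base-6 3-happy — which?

1015

200: 200 → 160 → 136 → 155 → 190 → 190  — repeats 190 (not base-6 3-happy)
97: 97 → 73 → 9 → 28 → 128 → 62 → 73  — repeats 73 (not base-6 3-happy)
1015: 1015 → 130 → 118 → 92 → 43 → 3 → 27 → 91 → 36 → 1  — reaches 1 (base-6 3-happy)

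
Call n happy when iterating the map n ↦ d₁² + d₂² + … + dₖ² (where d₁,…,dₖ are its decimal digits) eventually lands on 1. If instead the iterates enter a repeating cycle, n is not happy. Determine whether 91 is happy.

91 → 82
82 → 68
68 → 100
100 → 1  — reached 1.

happy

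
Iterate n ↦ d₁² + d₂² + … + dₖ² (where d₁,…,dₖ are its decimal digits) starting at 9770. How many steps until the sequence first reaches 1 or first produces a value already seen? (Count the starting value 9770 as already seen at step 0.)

9770 → 9² + 7² + 7² + 0² = 179
179 → 1² + 7² + 9² = 131
131 → 1² + 3² + 1² = 11
11 → 1² + 1² = 2
2 → 2² = 4
4 → 4² = 16
16 → 1² + 6² = 37
37 → 3² + 7² = 58
58 → 5² + 8² = 89
89 → 8² + 9² = 145
145 → 1² + 4² + 5² = 42
42 → 4² + 2² = 20
20 → 2² + 0² = 4  — 4 repeats.
That took 13 steps.

13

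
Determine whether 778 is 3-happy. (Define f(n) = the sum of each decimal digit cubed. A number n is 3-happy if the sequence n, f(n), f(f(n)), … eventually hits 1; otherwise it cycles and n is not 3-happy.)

778 → 7³ + 7³ + 8³ = 343 + 343 + 512 = 1198
1198 → 1³ + 1³ + 9³ + 8³ = 1 + 1 + 729 + 512 = 1243
1243 → 1³ + 2³ + 4³ + 3³ = 1 + 8 + 64 + 27 = 100
100 → 1³ + 0³ + 0³ = 1 + 0 + 0 = 1  — reached 1.

3-happy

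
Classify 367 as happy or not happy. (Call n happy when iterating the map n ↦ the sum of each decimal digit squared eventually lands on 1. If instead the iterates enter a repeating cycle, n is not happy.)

happy

367 → 3² + 6² + 7² = 94
94 → 9² + 4² = 97
97 → 9² + 7² = 130
130 → 1² + 3² + 0² = 10
10 → 1² + 0² = 1  — reached 1.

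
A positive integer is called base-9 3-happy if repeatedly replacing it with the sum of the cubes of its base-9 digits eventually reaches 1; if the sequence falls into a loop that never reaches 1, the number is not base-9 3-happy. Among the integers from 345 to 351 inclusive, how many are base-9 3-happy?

1

345: 345 → 99 → 9 → 1  — base-9 3-happy
346: 346 → 136 → 218 → 232 → 694 → 638 → 1198 → 470 → 476 → 980 → 540 → 432 → 152 → 856 → 128 → 134 → 638  — not base-9 3-happy
347: 347 → 197 → 547 → 775 → 127 → 127  — not base-9 3-happy
348: 348 → 288 → 152 → 856 → 128 → 134 → 638 → 1198 → 470 → 476 → 980 → 540 → 432 → 152  — not base-9 3-happy
349: 349 → 415 → 127 → 127  — not base-9 3-happy
350: 350 → 584 → 856 → 128 → 134 → 638 → 1198 → 470 → 476 → 980 → 540 → 432 → 152 → 856  — not base-9 3-happy
351: 351 → 91 → 3 → 27 → 27  — not base-9 3-happy
base-9 3-happy: 345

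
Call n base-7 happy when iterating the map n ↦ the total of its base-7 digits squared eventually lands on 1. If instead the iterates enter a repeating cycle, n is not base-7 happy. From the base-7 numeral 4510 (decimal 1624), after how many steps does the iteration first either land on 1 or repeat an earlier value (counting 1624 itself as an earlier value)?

1624 = (4,5,1,0)_7 → 4² + 5² + 1² + 0² = 16 + 25 + 1 + 0 = 42
42 = (6,0)_7 → 6² + 0² = 36 + 0 = 36
36 = (5,1)_7 → 5² + 1² = 25 + 1 = 26
26 = (3,5)_7 → 3² + 5² = 9 + 25 = 34
34 = (4,6)_7 → 4² + 6² = 16 + 36 = 52
52 = (1,0,3)_7 → 1² + 0² + 3² = 1 + 0 + 9 = 10
10 = (1,3)_7 → 1² + 3² = 1 + 9 = 10  — 10 repeats.
That took 7 steps.

7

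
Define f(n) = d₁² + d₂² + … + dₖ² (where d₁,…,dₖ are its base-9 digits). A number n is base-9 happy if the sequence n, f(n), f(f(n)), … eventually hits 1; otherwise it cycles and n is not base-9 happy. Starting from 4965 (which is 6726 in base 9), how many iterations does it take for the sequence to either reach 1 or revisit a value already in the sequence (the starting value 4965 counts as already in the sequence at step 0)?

4965 = (6,7,2,6)_9 → 6² + 7² + 2² + 6² = 36 + 49 + 4 + 36 = 125
125 = (1,4,8)_9 → 1² + 4² + 8² = 1 + 16 + 64 = 81
81 = (1,0,0)_9 → 1² + 0² + 0² = 1 + 0 + 0 = 1  — reached 1.
That took 3 steps.

3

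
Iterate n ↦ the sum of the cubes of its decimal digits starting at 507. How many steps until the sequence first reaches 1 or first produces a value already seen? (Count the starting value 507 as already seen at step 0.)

6

507 → 5³ + 0³ + 7³ = 468
468 → 4³ + 6³ + 8³ = 792
792 → 7³ + 9³ + 2³ = 1080
1080 → 1³ + 0³ + 8³ + 0³ = 513
513 → 5³ + 1³ + 3³ = 153
153 → 1³ + 5³ + 3³ = 153  — 153 repeats.
That took 6 steps.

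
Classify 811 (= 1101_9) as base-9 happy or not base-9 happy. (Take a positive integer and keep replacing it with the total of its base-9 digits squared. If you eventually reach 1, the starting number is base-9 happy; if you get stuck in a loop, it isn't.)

base-9 happy

811 = (1,1,0,1)_9 → 1² + 1² + 0² + 1² = 1 + 1 + 0 + 1 = 3
3 = (3)_9 → 3² = 9
9 = (1,0)_9 → 1² + 0² = 1 + 0 = 1  — reached 1.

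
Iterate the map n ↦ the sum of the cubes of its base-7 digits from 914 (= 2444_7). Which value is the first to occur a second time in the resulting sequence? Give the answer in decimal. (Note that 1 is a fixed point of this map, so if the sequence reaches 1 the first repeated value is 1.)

92

914 = (2,4,4,4)_7 → 2³ + 4³ + 4³ + 4³ = 200
200 = (4,0,4)_7 → 4³ + 0³ + 4³ = 128
128 = (2,4,2)_7 → 2³ + 4³ + 2³ = 80
80 = (1,4,3)_7 → 1³ + 4³ + 3³ = 92
92 = (1,6,1)_7 → 1³ + 6³ + 1³ = 218
218 = (4,3,1)_7 → 4³ + 3³ + 1³ = 92  — 92 already appeared earlier.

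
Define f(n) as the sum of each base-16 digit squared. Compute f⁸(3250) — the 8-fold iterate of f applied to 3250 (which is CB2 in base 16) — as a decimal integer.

3250 = (12,11,2)_16 → 12² + 11² + 2² = 144 + 121 + 4 = 269
269 = (1,0,13)_16 → 1² + 0² + 13² = 1 + 0 + 169 = 170
170 = (10,10)_16 → 10² + 10² = 100 + 100 = 200
200 = (12,8)_16 → 12² + 8² = 144 + 64 = 208
208 = (13,0)_16 → 13² + 0² = 169 + 0 = 169
169 = (10,9)_16 → 10² + 9² = 100 + 81 = 181
181 = (11,5)_16 → 11² + 5² = 121 + 25 = 146
146 = (9,2)_16 → 9² + 2² = 81 + 4 = 85

85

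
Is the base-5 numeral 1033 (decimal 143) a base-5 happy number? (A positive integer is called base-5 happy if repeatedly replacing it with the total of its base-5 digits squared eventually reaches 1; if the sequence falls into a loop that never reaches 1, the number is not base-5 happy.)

143 = (1,0,3,3)_5 → 1² + 0² + 3² + 3² = 1 + 0 + 9 + 9 = 19
19 = (3,4)_5 → 3² + 4² = 9 + 16 = 25
25 = (1,0,0)_5 → 1² + 0² + 0² = 1 + 0 + 0 = 1  — reached 1.

base-5 happy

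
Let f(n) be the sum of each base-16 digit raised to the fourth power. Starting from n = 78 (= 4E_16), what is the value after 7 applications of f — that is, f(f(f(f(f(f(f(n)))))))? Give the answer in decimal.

67074

78 = (4,14)_16 → 4⁴ + 14⁴ = 38672
38672 = (9,7,1,0)_16 → 9⁴ + 7⁴ + 1⁴ + 0⁴ = 8963
8963 = (2,3,0,3)_16 → 2⁴ + 3⁴ + 0⁴ + 3⁴ = 178
178 = (11,2)_16 → 11⁴ + 2⁴ = 14657
14657 = (3,9,4,1)_16 → 3⁴ + 9⁴ + 4⁴ + 1⁴ = 6899
6899 = (1,10,15,3)_16 → 1⁴ + 10⁴ + 15⁴ + 3⁴ = 60707
60707 = (14,13,2,3)_16 → 14⁴ + 13⁴ + 2⁴ + 3⁴ = 67074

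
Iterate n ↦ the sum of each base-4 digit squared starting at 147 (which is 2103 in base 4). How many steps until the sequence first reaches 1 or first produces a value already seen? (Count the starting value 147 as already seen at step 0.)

6

147 = (2,1,0,3)_4 → 14
14 = (3,2)_4 → 13
13 = (3,1)_4 → 10
10 = (2,2)_4 → 8
8 = (2,0)_4 → 4
4 = (1,0)_4 → 1  — reached 1.
That took 6 steps.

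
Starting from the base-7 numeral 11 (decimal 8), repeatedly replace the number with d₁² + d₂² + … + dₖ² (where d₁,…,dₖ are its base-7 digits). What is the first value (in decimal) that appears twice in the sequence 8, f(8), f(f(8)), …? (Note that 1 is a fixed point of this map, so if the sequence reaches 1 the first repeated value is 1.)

8 = (1,1)_7 → 1² + 1² = 1 + 1 = 2
2 = (2)_7 → 2² = 4
4 = (4)_7 → 4² = 16
16 = (2,2)_7 → 2² + 2² = 4 + 4 = 8  — 8 already appeared earlier.

8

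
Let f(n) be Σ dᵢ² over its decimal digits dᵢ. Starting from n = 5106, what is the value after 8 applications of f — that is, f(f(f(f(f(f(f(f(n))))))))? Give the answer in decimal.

42

5106 → 5² + 1² + 0² + 6² = 62
62 → 6² + 2² = 40
40 → 4² + 0² = 16
16 → 1² + 6² = 37
37 → 3² + 7² = 58
58 → 5² + 8² = 89
89 → 8² + 9² = 145
145 → 1² + 4² + 5² = 42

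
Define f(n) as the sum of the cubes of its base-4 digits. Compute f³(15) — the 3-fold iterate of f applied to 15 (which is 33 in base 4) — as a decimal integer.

9

15 = (3,3)_4 → 3³ + 3³ = 54
54 = (3,1,2)_4 → 3³ + 1³ + 2³ = 36
36 = (2,1,0)_4 → 2³ + 1³ + 0³ = 9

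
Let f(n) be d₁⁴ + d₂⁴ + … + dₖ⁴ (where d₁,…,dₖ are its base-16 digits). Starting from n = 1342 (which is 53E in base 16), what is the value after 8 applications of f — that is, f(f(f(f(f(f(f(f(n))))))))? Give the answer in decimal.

1342 = (5,3,14)_16 → 39122
39122 = (9,8,13,2)_16 → 39234
39234 = (9,9,4,2)_16 → 13394
13394 = (3,4,5,2)_16 → 978
978 = (3,13,2)_16 → 28658
28658 = (6,15,15,2)_16 → 102562
102562 = (1,9,0,10,2)_16 → 16578
16578 = (4,0,12,2)_16 → 21008

21008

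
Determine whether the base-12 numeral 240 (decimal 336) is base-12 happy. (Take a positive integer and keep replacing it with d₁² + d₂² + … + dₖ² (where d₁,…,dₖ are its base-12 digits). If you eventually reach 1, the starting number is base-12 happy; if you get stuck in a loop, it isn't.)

not base-12 happy

336 = (2,4,0)_12 → 2² + 4² + 0² = 20
20 = (1,8)_12 → 1² + 8² = 65
65 = (5,5)_12 → 5² + 5² = 50
50 = (4,2)_12 → 4² + 2² = 20  — 20 already seen; the sequence cycles without reaching 1.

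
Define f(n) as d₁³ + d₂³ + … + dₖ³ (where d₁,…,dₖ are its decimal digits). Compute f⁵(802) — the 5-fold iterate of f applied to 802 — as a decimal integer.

133

802 → 8³ + 0³ + 2³ = 520
520 → 5³ + 2³ + 0³ = 133
133 → 1³ + 3³ + 3³ = 55
55 → 5³ + 5³ = 250
250 → 2³ + 5³ + 0³ = 133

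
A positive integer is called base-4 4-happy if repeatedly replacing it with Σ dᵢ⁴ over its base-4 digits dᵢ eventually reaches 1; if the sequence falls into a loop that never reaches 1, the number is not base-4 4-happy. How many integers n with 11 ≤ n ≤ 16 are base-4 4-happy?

11: 11 → 97 → 18 → 17 → 2 → 16 → 1  — base-4 4-happy
12: 12 → 81 → 3 → 81  — not base-4 4-happy
13: 13 → 82 → 18 → 17 → 2 → 16 → 1  — base-4 4-happy
14: 14 → 97 → 18 → 17 → 2 → 16 → 1  — base-4 4-happy
15: 15 → 162 → 48 → 81 → 3 → 81  — not base-4 4-happy
16: 16 → 1  — base-4 4-happy
base-4 4-happy: 11, 13, 14, 16

4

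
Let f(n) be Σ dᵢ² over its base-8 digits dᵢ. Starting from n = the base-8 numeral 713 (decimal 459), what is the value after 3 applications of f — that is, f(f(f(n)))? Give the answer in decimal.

53

459 = (7,1,3)_8 → 7² + 1² + 3² = 59
59 = (7,3)_8 → 7² + 3² = 58
58 = (7,2)_8 → 7² + 2² = 53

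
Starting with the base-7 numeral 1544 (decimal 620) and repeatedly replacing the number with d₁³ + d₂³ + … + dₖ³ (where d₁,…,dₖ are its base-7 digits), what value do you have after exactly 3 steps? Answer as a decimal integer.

620 = (1,5,4,4)_7 → 254
254 = (5,1,2)_7 → 134
134 = (2,5,1)_7 → 134

134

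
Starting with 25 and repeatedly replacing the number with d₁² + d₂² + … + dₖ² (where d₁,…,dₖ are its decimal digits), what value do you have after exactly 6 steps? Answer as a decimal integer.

25 → 29
29 → 85
85 → 89
89 → 145
145 → 42
42 → 20

20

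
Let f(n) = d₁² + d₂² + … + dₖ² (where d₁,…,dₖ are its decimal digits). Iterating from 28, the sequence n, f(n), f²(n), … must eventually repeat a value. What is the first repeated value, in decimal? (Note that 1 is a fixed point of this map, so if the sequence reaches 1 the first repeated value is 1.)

28 → 2² + 8² = 4 + 64 = 68
68 → 6² + 8² = 36 + 64 = 100
100 → 1² + 0² + 0² = 1 + 0 + 0 = 1  — reached the fixed point 1.
1 → 1, so 1 is the first repeated value.

1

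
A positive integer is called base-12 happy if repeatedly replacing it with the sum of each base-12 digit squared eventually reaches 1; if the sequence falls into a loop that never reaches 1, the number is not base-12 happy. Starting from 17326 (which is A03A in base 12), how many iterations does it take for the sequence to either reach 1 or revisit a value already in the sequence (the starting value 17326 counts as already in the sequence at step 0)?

5

17326 = (10,0,3,10)_12 → 10² + 0² + 3² + 10² = 209
209 = (1,5,5)_12 → 1² + 5² + 5² = 51
51 = (4,3)_12 → 4² + 3² = 25
25 = (2,1)_12 → 2² + 1² = 5
5 = (5)_12 → 5² = 25  — 25 repeats.
That took 5 steps.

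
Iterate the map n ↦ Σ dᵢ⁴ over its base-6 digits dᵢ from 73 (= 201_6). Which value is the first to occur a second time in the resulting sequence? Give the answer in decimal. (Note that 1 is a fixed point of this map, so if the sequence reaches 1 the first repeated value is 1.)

17

73 = (2,0,1)_6 → 2⁴ + 0⁴ + 1⁴ = 17
17 = (2,5)_6 → 2⁴ + 5⁴ = 641
641 = (2,5,4,5)_6 → 2⁴ + 5⁴ + 4⁴ + 5⁴ = 1522
1522 = (1,1,0,1,4)_6 → 1⁴ + 1⁴ + 0⁴ + 1⁴ + 4⁴ = 259
259 = (1,1,1,1)_6 → 1⁴ + 1⁴ + 1⁴ + 1⁴ = 4
4 = (4)_6 → 4⁴ = 256
256 = (1,1,0,4)_6 → 1⁴ + 1⁴ + 0⁴ + 4⁴ = 258
258 = (1,1,1,0)_6 → 1⁴ + 1⁴ + 1⁴ + 0⁴ = 3
3 = (3)_6 → 3⁴ = 81
81 = (2,1,3)_6 → 2⁴ + 1⁴ + 3⁴ = 98
98 = (2,4,2)_6 → 2⁴ + 4⁴ + 2⁴ = 288
288 = (1,2,0,0)_6 → 1⁴ + 2⁴ + 0⁴ + 0⁴ = 17  — 17 already appeared earlier.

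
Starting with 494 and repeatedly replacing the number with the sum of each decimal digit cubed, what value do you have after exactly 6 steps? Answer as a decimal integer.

407

494 → 4³ + 9³ + 4³ = 857
857 → 8³ + 5³ + 7³ = 980
980 → 9³ + 8³ + 0³ = 1241
1241 → 1³ + 2³ + 4³ + 1³ = 74
74 → 7³ + 4³ = 407
407 → 4³ + 0³ + 7³ = 407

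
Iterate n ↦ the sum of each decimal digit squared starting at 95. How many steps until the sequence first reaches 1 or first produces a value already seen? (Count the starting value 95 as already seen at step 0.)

10

95 → 9² + 5² = 81 + 25 = 106
106 → 1² + 0² + 6² = 1 + 0 + 36 = 37
37 → 3² + 7² = 9 + 49 = 58
58 → 5² + 8² = 25 + 64 = 89
89 → 8² + 9² = 64 + 81 = 145
145 → 1² + 4² + 5² = 1 + 16 + 25 = 42
42 → 4² + 2² = 16 + 4 = 20
20 → 2² + 0² = 4 + 0 = 4
4 → 4² = 16
16 → 1² + 6² = 1 + 36 = 37  — 37 repeats.
That took 10 steps.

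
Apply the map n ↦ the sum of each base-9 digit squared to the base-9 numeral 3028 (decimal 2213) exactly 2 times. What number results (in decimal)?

89

2213 = (3,0,2,8)_9 → 3² + 0² + 2² + 8² = 9 + 0 + 4 + 64 = 77
77 = (8,5)_9 → 8² + 5² = 64 + 25 = 89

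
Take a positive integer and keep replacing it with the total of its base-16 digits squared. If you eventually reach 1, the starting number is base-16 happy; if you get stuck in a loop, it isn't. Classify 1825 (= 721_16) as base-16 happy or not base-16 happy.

not base-16 happy

1825 = (7,2,1)_16 → 7² + 2² + 1² = 49 + 4 + 1 = 54
54 = (3,6)_16 → 3² + 6² = 9 + 36 = 45
45 = (2,13)_16 → 2² + 13² = 4 + 169 = 173
173 = (10,13)_16 → 10² + 13² = 100 + 169 = 269
269 = (1,0,13)_16 → 1² + 0² + 13² = 1 + 0 + 169 = 170
170 = (10,10)_16 → 10² + 10² = 100 + 100 = 200
200 = (12,8)_16 → 12² + 8² = 144 + 64 = 208
208 = (13,0)_16 → 13² + 0² = 169 + 0 = 169
169 = (10,9)_16 → 10² + 9² = 100 + 81 = 181
181 = (11,5)_16 → 11² + 5² = 121 + 25 = 146
146 = (9,2)_16 → 9² + 2² = 81 + 4 = 85
85 = (5,5)_16 → 5² + 5² = 25 + 25 = 50
50 = (3,2)_16 → 3² + 2² = 9 + 4 = 13
13 = (13)_16 → 13² = 169  — 169 already seen; the sequence cycles without reaching 1.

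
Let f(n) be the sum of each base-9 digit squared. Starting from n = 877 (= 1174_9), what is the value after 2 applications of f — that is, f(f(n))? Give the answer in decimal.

65

877 = (1,1,7,4)_9 → 1² + 1² + 7² + 4² = 67
67 = (7,4)_9 → 7² + 4² = 65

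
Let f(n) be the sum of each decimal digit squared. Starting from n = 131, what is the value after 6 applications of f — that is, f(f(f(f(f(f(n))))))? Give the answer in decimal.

131 → 1² + 3² + 1² = 1 + 9 + 1 = 11
11 → 1² + 1² = 1 + 1 = 2
2 → 2² = 4
4 → 4² = 16
16 → 1² + 6² = 1 + 36 = 37
37 → 3² + 7² = 9 + 49 = 58

58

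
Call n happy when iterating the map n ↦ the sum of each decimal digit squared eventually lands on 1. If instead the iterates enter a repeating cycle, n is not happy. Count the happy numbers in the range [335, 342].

335: 335 → 43 → 25 → 29 → 85 → 89 → 145 → 42 → 20 → 4 → 16 → 37 → 58 → 89  (repeats 89)
336: 336 → 54 → 41 → 17 → 50 → 25 → 29 → 85 → 89 → 145 → 42 → 20 → 4 → 16 → 37 → 58 → 89  (repeats 89)
337: 337 → 67 → 85 → 89 → 145 → 42 → 20 → 4 → 16 → 37 → 58 → 89  (repeats 89)
338: 338 → 82 → 68 → 100 → 1  (reaches 1)
339: 339 → 99 → 162 → 41 → 17 → 50 → 25 → 29 → 85 → 89 → 145 → 42 → 20 → 4 → 16 → 37 → 58 → 89  (repeats 89)
340: 340 → 25 → 29 → 85 → 89 → 145 → 42 → 20 → 4 → 16 → 37 → 58 → 89  (repeats 89)
341: 341 → 26 → 40 → 16 → 37 → 58 → 89 → 145 → 42 → 20 → 4 → 16  (repeats 16)
342: 342 → 29 → 85 → 89 → 145 → 42 → 20 → 4 → 16 → 37 → 58 → 89  (repeats 89)
happy: 338

1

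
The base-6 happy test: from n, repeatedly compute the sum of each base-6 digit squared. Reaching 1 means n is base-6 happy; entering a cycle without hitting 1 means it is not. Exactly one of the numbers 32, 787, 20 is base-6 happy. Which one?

787

32: 32 → 29 → 41 → 26 → 20 → 13 → 5 → 25 → 17 → 29  — repeats 29 (not base-6 happy)
787: 787 → 44 → 6 → 1  — reaches 1 (base-6 happy)
20: 20 → 13 → 5 → 25 → 17 → 29 → 41 → 26 → 20  — repeats 20 (not base-6 happy)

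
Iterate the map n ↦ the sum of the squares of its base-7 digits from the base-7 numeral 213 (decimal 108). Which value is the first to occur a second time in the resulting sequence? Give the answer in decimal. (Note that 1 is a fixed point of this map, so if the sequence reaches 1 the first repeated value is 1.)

108 = (2,1,3)_7 → 2² + 1² + 3² = 4 + 1 + 9 = 14
14 = (2,0)_7 → 2² + 0² = 4 + 0 = 4
4 = (4)_7 → 4² = 16
16 = (2,2)_7 → 2² + 2² = 4 + 4 = 8
8 = (1,1)_7 → 1² + 1² = 1 + 1 = 2
2 = (2)_7 → 2² = 4  — 4 already appeared earlier.

4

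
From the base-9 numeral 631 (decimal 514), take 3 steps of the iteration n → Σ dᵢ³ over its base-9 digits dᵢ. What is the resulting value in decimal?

28

514 = (6,3,1)_9 → 244
244 = (3,0,1)_9 → 28
28 = (3,1)_9 → 28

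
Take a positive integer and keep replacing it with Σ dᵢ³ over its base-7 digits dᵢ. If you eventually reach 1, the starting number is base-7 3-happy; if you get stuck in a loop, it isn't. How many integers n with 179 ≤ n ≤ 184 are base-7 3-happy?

179: 179 → 155 → 29 → 65 → 17 → 35 → 125 → 251 → 341 → 557 → 137 → 197 → 65  (repeats 65)
180: 180 → 216 → 288 → 342 → 648 → 282 → 258 → 342  (repeats 342)
181: 181 → 307 → 433 → 343 → 1  (reaches 1)
182: 182 → 152 → 152  (repeats 152)
183: 183 → 153 → 243 → 405 → 219 → 99 → 9 → 9  (repeats 9)
184: 184 → 160 → 244 → 496 → 244  (repeats 244)
base-7 3-happy: 181

1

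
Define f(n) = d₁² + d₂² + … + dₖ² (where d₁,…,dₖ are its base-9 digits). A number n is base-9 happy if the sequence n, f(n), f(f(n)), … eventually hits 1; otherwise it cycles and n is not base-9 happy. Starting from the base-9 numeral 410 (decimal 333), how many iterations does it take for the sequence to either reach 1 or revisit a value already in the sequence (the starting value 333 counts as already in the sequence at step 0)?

333 = (4,1,0)_9 → 4² + 1² + 0² = 16 + 1 + 0 = 17
17 = (1,8)_9 → 1² + 8² = 1 + 64 = 65
65 = (7,2)_9 → 7² + 2² = 49 + 4 = 53
53 = (5,8)_9 → 5² + 8² = 25 + 64 = 89
89 = (1,0,8)_9 → 1² + 0² + 8² = 1 + 0 + 64 = 65  — 65 repeats.
That took 5 steps.

5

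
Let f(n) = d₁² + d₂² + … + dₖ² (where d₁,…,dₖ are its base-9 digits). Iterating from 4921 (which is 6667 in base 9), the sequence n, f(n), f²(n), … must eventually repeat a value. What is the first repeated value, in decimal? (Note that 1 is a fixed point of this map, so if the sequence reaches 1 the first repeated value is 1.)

1

4921 = (6,6,6,7)_9 → 6² + 6² + 6² + 7² = 157
157 = (1,8,4)_9 → 1² + 8² + 4² = 81
81 = (1,0,0)_9 → 1² + 0² + 0² = 1  — reached the fixed point 1.
1 → 1, so 1 is the first repeated value.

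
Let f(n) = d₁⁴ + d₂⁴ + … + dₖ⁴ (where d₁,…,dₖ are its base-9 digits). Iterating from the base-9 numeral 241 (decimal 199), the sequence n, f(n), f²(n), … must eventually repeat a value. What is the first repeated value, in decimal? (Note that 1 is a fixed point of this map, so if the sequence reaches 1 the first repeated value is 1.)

1

199 = (2,4,1)_9 → 2⁴ + 4⁴ + 1⁴ = 273
273 = (3,3,3)_9 → 3⁴ + 3⁴ + 3⁴ = 243
243 = (3,0,0)_9 → 3⁴ + 0⁴ + 0⁴ = 81
81 = (1,0,0)_9 → 1⁴ + 0⁴ + 0⁴ = 1  — reached the fixed point 1.
1 → 1, so 1 is the first repeated value.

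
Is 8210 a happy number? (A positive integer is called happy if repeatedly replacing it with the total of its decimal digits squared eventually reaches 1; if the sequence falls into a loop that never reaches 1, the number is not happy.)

8210 → 8² + 2² + 1² + 0² = 64 + 4 + 1 + 0 = 69
69 → 6² + 9² = 36 + 81 = 117
117 → 1² + 1² + 7² = 1 + 1 + 49 = 51
51 → 5² + 1² = 25 + 1 = 26
26 → 2² + 6² = 4 + 36 = 40
40 → 4² + 0² = 16 + 0 = 16
16 → 1² + 6² = 1 + 36 = 37
37 → 3² + 7² = 9 + 49 = 58
58 → 5² + 8² = 25 + 64 = 89
89 → 8² + 9² = 64 + 81 = 145
145 → 1² + 4² + 5² = 1 + 16 + 25 = 42
42 → 4² + 2² = 16 + 4 = 20
20 → 2² + 0² = 4 + 0 = 4
4 → 4² = 16  — 16 already seen; the sequence cycles without reaching 1.

not happy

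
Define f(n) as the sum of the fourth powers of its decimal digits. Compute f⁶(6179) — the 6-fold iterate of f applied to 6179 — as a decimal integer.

6179 → 6⁴ + 1⁴ + 7⁴ + 9⁴ = 10259
10259 → 1⁴ + 0⁴ + 2⁴ + 5⁴ + 9⁴ = 7203
7203 → 7⁴ + 2⁴ + 0⁴ + 3⁴ = 2498
2498 → 2⁴ + 4⁴ + 9⁴ + 8⁴ = 10929
10929 → 1⁴ + 0⁴ + 9⁴ + 2⁴ + 9⁴ = 13139
13139 → 1⁴ + 3⁴ + 1⁴ + 3⁴ + 9⁴ = 6725

6725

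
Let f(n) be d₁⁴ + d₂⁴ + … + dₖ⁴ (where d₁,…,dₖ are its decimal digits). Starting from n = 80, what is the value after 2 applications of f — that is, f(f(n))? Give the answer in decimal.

8113

80 → 4096
4096 → 8113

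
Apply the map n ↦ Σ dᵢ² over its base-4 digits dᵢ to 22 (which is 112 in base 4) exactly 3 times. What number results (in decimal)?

2

22 = (1,1,2)_4 → 6
6 = (1,2)_4 → 5
5 = (1,1)_4 → 2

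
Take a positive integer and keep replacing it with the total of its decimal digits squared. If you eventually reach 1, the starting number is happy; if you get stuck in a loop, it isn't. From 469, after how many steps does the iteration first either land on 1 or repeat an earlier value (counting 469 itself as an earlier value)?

469 → 133
133 → 19
19 → 82
82 → 68
68 → 100
100 → 1  — reached 1.
That took 6 steps.

6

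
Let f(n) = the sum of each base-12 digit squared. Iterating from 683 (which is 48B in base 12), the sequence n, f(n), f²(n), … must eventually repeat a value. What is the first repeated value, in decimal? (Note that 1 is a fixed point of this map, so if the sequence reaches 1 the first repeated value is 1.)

25

683 = (4,8,11)_12 → 4² + 8² + 11² = 16 + 64 + 121 = 201
201 = (1,4,9)_12 → 1² + 4² + 9² = 1 + 16 + 81 = 98
98 = (8,2)_12 → 8² + 2² = 64 + 4 = 68
68 = (5,8)_12 → 5² + 8² = 25 + 64 = 89
89 = (7,5)_12 → 7² + 5² = 49 + 25 = 74
74 = (6,2)_12 → 6² + 2² = 36 + 4 = 40
40 = (3,4)_12 → 3² + 4² = 9 + 16 = 25
25 = (2,1)_12 → 2² + 1² = 4 + 1 = 5
5 = (5)_12 → 5² = 25  — 25 already appeared earlier.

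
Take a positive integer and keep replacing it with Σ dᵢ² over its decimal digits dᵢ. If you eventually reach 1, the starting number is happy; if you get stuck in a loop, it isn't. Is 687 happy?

not happy

687 → 6² + 8² + 7² = 36 + 64 + 49 = 149
149 → 1² + 4² + 9² = 1 + 16 + 81 = 98
98 → 9² + 8² = 81 + 64 = 145
145 → 1² + 4² + 5² = 1 + 16 + 25 = 42
42 → 4² + 2² = 16 + 4 = 20
20 → 2² + 0² = 4 + 0 = 4
4 → 4² = 16
16 → 1² + 6² = 1 + 36 = 37
37 → 3² + 7² = 9 + 49 = 58
58 → 5² + 8² = 25 + 64 = 89
89 → 8² + 9² = 64 + 81 = 145  — 145 already seen; the sequence cycles without reaching 1.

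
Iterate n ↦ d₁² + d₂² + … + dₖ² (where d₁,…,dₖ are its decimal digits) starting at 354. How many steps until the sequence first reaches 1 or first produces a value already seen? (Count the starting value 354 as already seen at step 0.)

354 → 50
50 → 25
25 → 29
29 → 85
85 → 89
89 → 145
145 → 42
42 → 20
20 → 4
4 → 16
16 → 37
37 → 58
58 → 89  — 89 repeats.
That took 13 steps.

13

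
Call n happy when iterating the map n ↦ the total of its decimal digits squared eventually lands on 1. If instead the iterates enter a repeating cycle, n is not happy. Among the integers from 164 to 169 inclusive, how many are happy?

164: 164 → 53 → 34 → 25 → 29 → 85 → 89 → 145 → 42 → 20 → 4 → 16 → 37 → 58 → 89  (repeats 89)
165: 165 → 62 → 40 → 16 → 37 → 58 → 89 → 145 → 42 → 20 → 4 → 16  (repeats 16)
166: 166 → 73 → 58 → 89 → 145 → 42 → 20 → 4 → 16 → 37 → 58  (repeats 58)
167: 167 → 86 → 100 → 1  (reaches 1)
168: 168 → 101 → 2 → 4 → 16 → 37 → 58 → 89 → 145 → 42 → 20 → 4  (repeats 4)
169: 169 → 118 → 66 → 72 → 53 → 34 → 25 → 29 → 85 → 89 → 145 → 42 → 20 → 4 → 16 → 37 → 58 → 89  (repeats 89)
happy: 167

1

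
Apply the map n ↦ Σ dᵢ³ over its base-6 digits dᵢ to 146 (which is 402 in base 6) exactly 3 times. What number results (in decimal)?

146 = (4,0,2)_6 → 4³ + 0³ + 2³ = 64 + 0 + 8 = 72
72 = (2,0,0)_6 → 2³ + 0³ + 0³ = 8 + 0 + 0 = 8
8 = (1,2)_6 → 1³ + 2³ = 1 + 8 = 9

9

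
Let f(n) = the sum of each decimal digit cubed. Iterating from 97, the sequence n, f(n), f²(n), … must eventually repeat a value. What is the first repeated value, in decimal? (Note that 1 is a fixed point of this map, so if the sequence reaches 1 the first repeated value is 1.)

97 → 9³ + 7³ = 1072
1072 → 1³ + 0³ + 7³ + 2³ = 352
352 → 3³ + 5³ + 2³ = 160
160 → 1³ + 6³ + 0³ = 217
217 → 2³ + 1³ + 7³ = 352  — 352 already appeared earlier.

352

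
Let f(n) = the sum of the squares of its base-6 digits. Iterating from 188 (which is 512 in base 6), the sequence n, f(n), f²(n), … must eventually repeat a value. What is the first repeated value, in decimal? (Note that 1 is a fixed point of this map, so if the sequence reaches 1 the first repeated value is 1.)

188 = (5,1,2)_6 → 5² + 1² + 2² = 25 + 1 + 4 = 30
30 = (5,0)_6 → 5² + 0² = 25 + 0 = 25
25 = (4,1)_6 → 4² + 1² = 16 + 1 = 17
17 = (2,5)_6 → 2² + 5² = 4 + 25 = 29
29 = (4,5)_6 → 4² + 5² = 16 + 25 = 41
41 = (1,0,5)_6 → 1² + 0² + 5² = 1 + 0 + 25 = 26
26 = (4,2)_6 → 4² + 2² = 16 + 4 = 20
20 = (3,2)_6 → 3² + 2² = 9 + 4 = 13
13 = (2,1)_6 → 2² + 1² = 4 + 1 = 5
5 = (5)_6 → 5² = 25  — 25 already appeared earlier.

25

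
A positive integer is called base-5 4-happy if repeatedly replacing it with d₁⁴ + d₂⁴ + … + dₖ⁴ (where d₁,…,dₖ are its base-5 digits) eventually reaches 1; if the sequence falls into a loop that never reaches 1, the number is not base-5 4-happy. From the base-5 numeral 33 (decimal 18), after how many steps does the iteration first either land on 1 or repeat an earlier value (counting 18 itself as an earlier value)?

14

18 = (3,3)_5 → 3⁴ + 3⁴ = 162
162 = (1,1,2,2)_5 → 1⁴ + 1⁴ + 2⁴ + 2⁴ = 34
34 = (1,1,4)_5 → 1⁴ + 1⁴ + 4⁴ = 258
258 = (2,0,1,3)_5 → 2⁴ + 0⁴ + 1⁴ + 3⁴ = 98
98 = (3,4,3)_5 → 3⁴ + 4⁴ + 3⁴ = 418
418 = (3,1,3,3)_5 → 3⁴ + 1⁴ + 3⁴ + 3⁴ = 244
244 = (1,4,3,4)_5 → 1⁴ + 4⁴ + 3⁴ + 4⁴ = 594
594 = (4,3,3,4)_5 → 4⁴ + 3⁴ + 3⁴ + 4⁴ = 674
674 = (1,0,1,4,4)_5 → 1⁴ + 0⁴ + 1⁴ + 4⁴ + 4⁴ = 514
514 = (4,0,2,4)_5 → 4⁴ + 0⁴ + 2⁴ + 4⁴ = 528
528 = (4,1,0,3)_5 → 4⁴ + 1⁴ + 0⁴ + 3⁴ = 338
338 = (2,3,2,3)_5 → 2⁴ + 3⁴ + 2⁴ + 3⁴ = 194
194 = (1,2,3,4)_5 → 1⁴ + 2⁴ + 3⁴ + 4⁴ = 354
354 = (2,4,0,4)_5 → 2⁴ + 4⁴ + 0⁴ + 4⁴ = 528  — 528 repeats.
That took 14 steps.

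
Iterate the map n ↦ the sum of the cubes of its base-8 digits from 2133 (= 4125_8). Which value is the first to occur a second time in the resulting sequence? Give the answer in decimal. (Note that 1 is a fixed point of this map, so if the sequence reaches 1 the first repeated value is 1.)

92

2133 = (4,1,2,5)_8 → 198
198 = (3,0,6)_8 → 243
243 = (3,6,3)_8 → 270
270 = (4,1,6)_8 → 281
281 = (4,3,1)_8 → 92
92 = (1,3,4)_8 → 92  — 92 already appeared earlier.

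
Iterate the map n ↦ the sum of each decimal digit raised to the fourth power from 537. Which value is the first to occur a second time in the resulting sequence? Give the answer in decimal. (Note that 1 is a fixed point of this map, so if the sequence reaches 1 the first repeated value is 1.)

8208

537 → 5⁴ + 3⁴ + 7⁴ = 3107
3107 → 3⁴ + 1⁴ + 0⁴ + 7⁴ = 2483
2483 → 2⁴ + 4⁴ + 8⁴ + 3⁴ = 4449
4449 → 4⁴ + 4⁴ + 4⁴ + 9⁴ = 7329
7329 → 7⁴ + 3⁴ + 2⁴ + 9⁴ = 9059
9059 → 9⁴ + 0⁴ + 5⁴ + 9⁴ = 13747
13747 → 1⁴ + 3⁴ + 7⁴ + 4⁴ + 7⁴ = 5140
5140 → 5⁴ + 1⁴ + 4⁴ + 0⁴ = 882
882 → 8⁴ + 8⁴ + 2⁴ = 8208
8208 → 8⁴ + 2⁴ + 0⁴ + 8⁴ = 8208  — 8208 already appeared earlier.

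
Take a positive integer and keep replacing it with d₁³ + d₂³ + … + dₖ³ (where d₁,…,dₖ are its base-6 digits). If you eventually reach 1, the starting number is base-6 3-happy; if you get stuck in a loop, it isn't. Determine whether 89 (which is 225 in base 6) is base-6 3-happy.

89 = (2,2,5)_6 → 2³ + 2³ + 5³ = 141
141 = (3,5,3)_6 → 3³ + 5³ + 3³ = 179
179 = (4,5,5)_6 → 4³ + 5³ + 5³ = 314
314 = (1,2,4,2)_6 → 1³ + 2³ + 4³ + 2³ = 81
81 = (2,1,3)_6 → 2³ + 1³ + 3³ = 36
36 = (1,0,0)_6 → 1³ + 0³ + 0³ = 1  — reached 1.

base-6 3-happy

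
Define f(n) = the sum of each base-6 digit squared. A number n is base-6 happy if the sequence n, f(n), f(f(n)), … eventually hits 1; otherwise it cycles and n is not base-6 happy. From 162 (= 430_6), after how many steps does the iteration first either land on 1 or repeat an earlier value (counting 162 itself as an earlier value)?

9

162 = (4,3,0)_6 → 4² + 3² + 0² = 25
25 = (4,1)_6 → 4² + 1² = 17
17 = (2,5)_6 → 2² + 5² = 29
29 = (4,5)_6 → 4² + 5² = 41
41 = (1,0,5)_6 → 1² + 0² + 5² = 26
26 = (4,2)_6 → 4² + 2² = 20
20 = (3,2)_6 → 3² + 2² = 13
13 = (2,1)_6 → 2² + 1² = 5
5 = (5)_6 → 5² = 25  — 25 repeats.
That took 9 steps.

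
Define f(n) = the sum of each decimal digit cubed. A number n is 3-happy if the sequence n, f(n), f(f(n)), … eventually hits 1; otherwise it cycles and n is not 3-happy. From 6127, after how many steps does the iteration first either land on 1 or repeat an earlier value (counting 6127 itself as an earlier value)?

8

6127 → 6³ + 1³ + 2³ + 7³ = 216 + 1 + 8 + 343 = 568
568 → 5³ + 6³ + 8³ = 125 + 216 + 512 = 853
853 → 8³ + 5³ + 3³ = 512 + 125 + 27 = 664
664 → 6³ + 6³ + 4³ = 216 + 216 + 64 = 496
496 → 4³ + 9³ + 6³ = 64 + 729 + 216 = 1009
1009 → 1³ + 0³ + 0³ + 9³ = 1 + 0 + 0 + 729 = 730
730 → 7³ + 3³ + 0³ = 343 + 27 + 0 = 370
370 → 3³ + 7³ + 0³ = 27 + 343 + 0 = 370  — 370 repeats.
That took 8 steps.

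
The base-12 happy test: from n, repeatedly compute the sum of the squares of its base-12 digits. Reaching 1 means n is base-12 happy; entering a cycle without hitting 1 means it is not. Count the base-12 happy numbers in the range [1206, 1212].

1206: 1206 → 116 → 145 → 2 → 4 → 16 → 17 → 26 → 8 → 64 → 41 → 34 → 104 → 128 → 164 → 66 → 61 → 26  — not base-12 happy
1207: 1207 → 129 → 181 → 11 → 121 → 101 → 89 → 74 → 40 → 25 → 5 → 25  — not base-12 happy
1208: 1208 → 144 → 1  — base-12 happy
1209: 1209 → 161 → 27 → 13 → 2 → 4 → 16 → 17 → 26 → 8 → 64 → 41 → 34 → 104 → 128 → 164 → 66 → 61 → 26  — not base-12 happy
1210: 1210 → 180 → 10 → 100 → 80 → 100  — not base-12 happy
1211: 1211 → 201 → 98 → 68 → 89 → 74 → 40 → 25 → 5 → 25  — not base-12 happy
1212: 1212 → 89 → 74 → 40 → 25 → 5 → 25  — not base-12 happy
base-12 happy: 1208

1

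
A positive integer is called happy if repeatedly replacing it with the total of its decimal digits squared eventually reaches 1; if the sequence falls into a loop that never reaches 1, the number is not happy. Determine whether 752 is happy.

not happy

752 → 7² + 5² + 2² = 78
78 → 7² + 8² = 113
113 → 1² + 1² + 3² = 11
11 → 1² + 1² = 2
2 → 2² = 4
4 → 4² = 16
16 → 1² + 6² = 37
37 → 3² + 7² = 58
58 → 5² + 8² = 89
89 → 8² + 9² = 145
145 → 1² + 4² + 5² = 42
42 → 4² + 2² = 20
20 → 2² + 0² = 4  — 4 already seen; the sequence cycles without reaching 1.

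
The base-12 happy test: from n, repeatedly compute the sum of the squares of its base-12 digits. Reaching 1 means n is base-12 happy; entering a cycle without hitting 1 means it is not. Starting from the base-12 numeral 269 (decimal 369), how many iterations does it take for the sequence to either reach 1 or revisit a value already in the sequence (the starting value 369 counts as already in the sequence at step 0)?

8

369 = (2,6,9)_12 → 2² + 6² + 9² = 4 + 36 + 81 = 121
121 = (10,1)_12 → 10² + 1² = 100 + 1 = 101
101 = (8,5)_12 → 8² + 5² = 64 + 25 = 89
89 = (7,5)_12 → 7² + 5² = 49 + 25 = 74
74 = (6,2)_12 → 6² + 2² = 36 + 4 = 40
40 = (3,4)_12 → 3² + 4² = 9 + 16 = 25
25 = (2,1)_12 → 2² + 1² = 4 + 1 = 5
5 = (5)_12 → 5² = 25  — 25 repeats.
That took 8 steps.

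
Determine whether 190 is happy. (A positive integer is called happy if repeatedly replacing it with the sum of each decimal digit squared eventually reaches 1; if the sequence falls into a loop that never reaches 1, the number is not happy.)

190 → 82
82 → 68
68 → 100
100 → 1  — reached 1.

happy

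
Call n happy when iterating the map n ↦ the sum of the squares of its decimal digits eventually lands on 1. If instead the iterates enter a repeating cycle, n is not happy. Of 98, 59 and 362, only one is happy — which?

362

98: 98 → 145 → 42 → 20 → 4 → 16 → 37 → 58 → 89 → 145  — repeats 145 (not happy)
59: 59 → 106 → 37 → 58 → 89 → 145 → 42 → 20 → 4 → 16 → 37  — repeats 37 (not happy)
362: 362 → 49 → 97 → 130 → 10 → 1  — reaches 1 (happy)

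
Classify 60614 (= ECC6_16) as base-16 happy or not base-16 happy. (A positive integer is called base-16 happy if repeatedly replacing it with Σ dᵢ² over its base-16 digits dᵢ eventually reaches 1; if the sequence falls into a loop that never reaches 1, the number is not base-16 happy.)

base-16 happy

60614 = (14,12,12,6)_16 → 14² + 12² + 12² + 6² = 196 + 144 + 144 + 36 = 520
520 = (2,0,8)_16 → 2² + 0² + 8² = 4 + 0 + 64 = 68
68 = (4,4)_16 → 4² + 4² = 16 + 16 = 32
32 = (2,0)_16 → 2² + 0² = 4 + 0 = 4
4 = (4)_16 → 4² = 16
16 = (1,0)_16 → 1² + 0² = 1 + 0 = 1  — reached 1.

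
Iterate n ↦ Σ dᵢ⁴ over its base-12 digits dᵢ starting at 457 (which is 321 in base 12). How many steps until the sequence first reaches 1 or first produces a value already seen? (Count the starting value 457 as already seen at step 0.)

457 = (3,2,1)_12 → 3⁴ + 2⁴ + 1⁴ = 81 + 16 + 1 = 98
98 = (8,2)_12 → 8⁴ + 2⁴ = 4096 + 16 = 4112
4112 = (2,4,6,8)_12 → 2⁴ + 4⁴ + 6⁴ + 8⁴ = 16 + 256 + 1296 + 4096 = 5664
5664 = (3,3,4,0)_12 → 3⁴ + 3⁴ + 4⁴ + 0⁴ = 81 + 81 + 256 + 0 = 418
418 = (2,10,10)_12 → 2⁴ + 10⁴ + 10⁴ = 16 + 10000 + 10000 = 20016
20016 = (11,7,0,0)_12 → 11⁴ + 7⁴ + 0⁴ + 0⁴ = 14641 + 2401 + 0 + 0 = 17042
17042 = (9,10,4,2)_12 → 9⁴ + 10⁴ + 4⁴ + 2⁴ = 6561 + 10000 + 256 + 16 = 16833
16833 = (9,8,10,9)_12 → 9⁴ + 8⁴ + 10⁴ + 9⁴ = 6561 + 4096 + 10000 + 6561 = 27218
27218 = (1,3,9,0,2)_12 → 1⁴ + 3⁴ + 9⁴ + 0⁴ + 2⁴ = 1 + 81 + 6561 + 0 + 16 = 6659
6659 = (3,10,2,11)_12 → 3⁴ + 10⁴ + 2⁴ + 11⁴ = 81 + 10000 + 16 + 14641 = 24738
24738 = (1,2,3,9,6)_12 → 1⁴ + 2⁴ + 3⁴ + 9⁴ + 6⁴ = 1 + 16 + 81 + 6561 + 1296 = 7955
7955 = (4,7,2,11)_12 → 4⁴ + 7⁴ + 2⁴ + 11⁴ = 256 + 2401 + 16 + 14641 = 17314
17314 = (10,0,2,10)_12 → 10⁴ + 0⁴ + 2⁴ + 10⁴ = 10000 + 0 + 16 + 10000 = 20016  — 20016 repeats.
That took 13 steps.

13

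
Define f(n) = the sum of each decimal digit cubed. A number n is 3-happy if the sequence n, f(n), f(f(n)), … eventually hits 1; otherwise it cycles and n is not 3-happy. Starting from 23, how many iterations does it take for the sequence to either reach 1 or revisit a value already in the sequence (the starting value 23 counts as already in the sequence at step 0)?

8

23 → 2³ + 3³ = 8 + 27 = 35
35 → 3³ + 5³ = 27 + 125 = 152
152 → 1³ + 5³ + 2³ = 1 + 125 + 8 = 134
134 → 1³ + 3³ + 4³ = 1 + 27 + 64 = 92
92 → 9³ + 2³ = 729 + 8 = 737
737 → 7³ + 3³ + 7³ = 343 + 27 + 343 = 713
713 → 7³ + 1³ + 3³ = 343 + 1 + 27 = 371
371 → 3³ + 7³ + 1³ = 27 + 343 + 1 = 371  — 371 repeats.
That took 8 steps.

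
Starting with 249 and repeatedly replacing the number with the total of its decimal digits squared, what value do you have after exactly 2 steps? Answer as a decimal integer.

249 → 2² + 4² + 9² = 4 + 16 + 81 = 101
101 → 1² + 0² + 1² = 1 + 0 + 1 = 2

2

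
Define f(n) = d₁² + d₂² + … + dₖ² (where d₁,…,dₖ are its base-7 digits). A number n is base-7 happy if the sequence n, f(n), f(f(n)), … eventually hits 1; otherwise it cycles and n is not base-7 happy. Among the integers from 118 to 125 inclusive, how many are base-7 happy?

1

118: 118 → 44 → 40 → 50 → 2 → 4 → 16 → 8 → 2  — not base-7 happy
119: 119 → 13 → 37 → 29 → 17 → 13  — not base-7 happy
120: 120 → 14 → 4 → 16 → 8 → 2 → 4  — not base-7 happy
121: 121 → 17 → 13 → 37 → 29 → 17  — not base-7 happy
122: 122 → 22 → 10 → 10  — not base-7 happy
123: 123 → 29 → 17 → 13 → 37 → 29  — not base-7 happy
124: 124 → 38 → 34 → 52 → 10 → 10  — not base-7 happy
125: 125 → 49 → 1  — base-7 happy
base-7 happy: 125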